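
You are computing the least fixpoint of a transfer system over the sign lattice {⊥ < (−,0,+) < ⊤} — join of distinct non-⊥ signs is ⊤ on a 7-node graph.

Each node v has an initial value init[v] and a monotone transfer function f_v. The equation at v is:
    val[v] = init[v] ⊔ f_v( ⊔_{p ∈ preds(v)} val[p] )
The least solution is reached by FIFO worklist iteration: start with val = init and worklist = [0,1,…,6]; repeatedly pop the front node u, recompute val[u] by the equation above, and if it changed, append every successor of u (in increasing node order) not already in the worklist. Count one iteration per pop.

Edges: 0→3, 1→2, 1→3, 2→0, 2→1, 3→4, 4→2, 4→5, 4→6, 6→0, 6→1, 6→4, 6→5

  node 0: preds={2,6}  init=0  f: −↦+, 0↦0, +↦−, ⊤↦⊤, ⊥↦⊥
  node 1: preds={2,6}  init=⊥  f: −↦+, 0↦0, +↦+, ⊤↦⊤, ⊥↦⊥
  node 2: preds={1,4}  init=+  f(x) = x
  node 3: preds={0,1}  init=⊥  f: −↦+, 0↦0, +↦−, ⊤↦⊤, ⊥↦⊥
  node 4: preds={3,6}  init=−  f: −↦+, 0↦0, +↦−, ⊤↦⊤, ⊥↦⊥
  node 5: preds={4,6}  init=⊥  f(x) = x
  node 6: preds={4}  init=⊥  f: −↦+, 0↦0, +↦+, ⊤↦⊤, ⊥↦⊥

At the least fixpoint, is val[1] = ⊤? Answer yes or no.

yes

Trace (13 dequeues):
  [1] u=0 | in + | out ⊤ | prev 0 | push {}
  [2] u=1 | in + | out + | prev ⊥ | push {}
  [3] u=2 | in ⊤ | out ⊤ | prev + | push {0,1}
  [4] u=3 | in ⊤ | out ⊤ | prev ⊥ | push {}
  [5] u=4 | in ⊤ | out ⊤ | prev − | push {2}
  [6] u=5 | in ⊤ | out ⊤ | prev ⊥ | push {}
  [7] u=6 | in ⊤ | out ⊤ | prev ⊥ | push {4,5}
  [8] u=0 | in ⊤ | out ⊤ | ==
  [9] u=1 | in ⊤ | out ⊤ | prev + | push {3}
  [10] u=2 | in ⊤ | out ⊤ | ==
  [11] u=4 | in ⊤ | out ⊤ | ==
  [12] u=5 | in ⊤ | out ⊤ | ==
  [13] u=3 | in ⊤ | out ⊤ | ==

Converged values:
  [0] ⊤
  [1] ⊤
  [2] ⊤
  [3] ⊤
  [4] ⊤
  [5] ⊤
  [6] ⊤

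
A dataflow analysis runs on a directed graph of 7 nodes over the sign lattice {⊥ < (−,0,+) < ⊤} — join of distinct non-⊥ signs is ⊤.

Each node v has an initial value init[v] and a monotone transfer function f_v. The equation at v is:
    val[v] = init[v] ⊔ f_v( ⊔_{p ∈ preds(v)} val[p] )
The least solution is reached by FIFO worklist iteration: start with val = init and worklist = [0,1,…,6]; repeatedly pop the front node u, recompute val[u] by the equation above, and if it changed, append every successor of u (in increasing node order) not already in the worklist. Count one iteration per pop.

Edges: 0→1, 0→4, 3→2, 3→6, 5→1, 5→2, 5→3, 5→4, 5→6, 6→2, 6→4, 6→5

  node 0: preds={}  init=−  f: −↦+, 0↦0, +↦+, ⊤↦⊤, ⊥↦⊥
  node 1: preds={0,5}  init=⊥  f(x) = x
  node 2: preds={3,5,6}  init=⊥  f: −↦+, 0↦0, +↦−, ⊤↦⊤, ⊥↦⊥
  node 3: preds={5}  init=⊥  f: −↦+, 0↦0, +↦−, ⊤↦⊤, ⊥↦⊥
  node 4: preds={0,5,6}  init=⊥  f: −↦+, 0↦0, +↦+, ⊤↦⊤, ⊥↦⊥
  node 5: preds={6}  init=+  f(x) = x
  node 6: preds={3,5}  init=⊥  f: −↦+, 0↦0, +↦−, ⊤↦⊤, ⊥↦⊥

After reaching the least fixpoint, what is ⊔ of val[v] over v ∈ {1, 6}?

⊤

Iteration log — 16 steps:
  step 1. node 0  ⊔preds=⊥  new=−  stable
  step 2. node 1  ⊔preds=⊤  new=⊤  old=⊥  +wl: 
  step 3. node 2  ⊔preds=+  new=−  old=⊥  +wl: 
  step 4. node 3  ⊔preds=+  new=−  old=⊥  +wl: 2
  step 5. node 4  ⊔preds=⊤  new=⊤  old=⊥  +wl: 
  step 6. node 5  ⊔preds=⊥  new=+  stable
  step 7. node 6  ⊔preds=⊤  new=⊤  old=⊥  +wl: 4,5
  step 8. node 2  ⊔preds=⊤  new=⊤  old=−  +wl: 
  step 9. node 4  ⊔preds=⊤  new=⊤  stable
  step 10. node 5  ⊔preds=⊤  new=⊤  old=+  +wl: 1,2,3,4,6
  step 11. node 1  ⊔preds=⊤  new=⊤  stable
  step 12. node 2  ⊔preds=⊤  new=⊤  stable
  step 13. node 3  ⊔preds=⊤  new=⊤  old=−  +wl: 2
  step 14. node 4  ⊔preds=⊤  new=⊤  stable
  step 15. node 6  ⊔preds=⊤  new=⊤  stable
  step 16. node 2  ⊔preds=⊤  new=⊤  stable

Least fixpoint reached:
  node 0: −
  node 1: ⊤
  node 2: ⊤
  node 3: ⊤
  node 4: ⊤
  node 5: ⊤
  node 6: ⊤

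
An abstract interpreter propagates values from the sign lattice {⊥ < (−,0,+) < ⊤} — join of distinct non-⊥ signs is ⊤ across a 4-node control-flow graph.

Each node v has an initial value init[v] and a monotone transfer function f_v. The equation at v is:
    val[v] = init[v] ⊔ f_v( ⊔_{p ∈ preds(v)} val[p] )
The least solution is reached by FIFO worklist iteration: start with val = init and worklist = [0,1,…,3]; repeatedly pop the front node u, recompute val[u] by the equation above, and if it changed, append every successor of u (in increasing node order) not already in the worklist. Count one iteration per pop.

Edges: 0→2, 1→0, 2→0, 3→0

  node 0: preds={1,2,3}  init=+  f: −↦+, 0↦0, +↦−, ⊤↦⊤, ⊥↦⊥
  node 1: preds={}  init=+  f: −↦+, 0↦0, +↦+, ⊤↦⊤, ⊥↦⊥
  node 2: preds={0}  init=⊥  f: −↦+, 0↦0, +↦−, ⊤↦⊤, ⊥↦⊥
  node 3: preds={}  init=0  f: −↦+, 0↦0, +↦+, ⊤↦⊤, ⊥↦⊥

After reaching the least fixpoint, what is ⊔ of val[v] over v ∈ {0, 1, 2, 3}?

⊤

Trace (5 dequeues):
  [1] u=0 | in ⊤ | out ⊤ | prev + | push {}
  [2] u=1 | in ⊥ | out + | ==
  [3] u=2 | in ⊤ | out ⊤ | prev ⊥ | push {0}
  [4] u=3 | in ⊥ | out 0 | ==
  [5] u=0 | in ⊤ | out ⊤ | ==

Converged values:
  [0] ⊤
  [1] +
  [2] ⊤
  [3] 0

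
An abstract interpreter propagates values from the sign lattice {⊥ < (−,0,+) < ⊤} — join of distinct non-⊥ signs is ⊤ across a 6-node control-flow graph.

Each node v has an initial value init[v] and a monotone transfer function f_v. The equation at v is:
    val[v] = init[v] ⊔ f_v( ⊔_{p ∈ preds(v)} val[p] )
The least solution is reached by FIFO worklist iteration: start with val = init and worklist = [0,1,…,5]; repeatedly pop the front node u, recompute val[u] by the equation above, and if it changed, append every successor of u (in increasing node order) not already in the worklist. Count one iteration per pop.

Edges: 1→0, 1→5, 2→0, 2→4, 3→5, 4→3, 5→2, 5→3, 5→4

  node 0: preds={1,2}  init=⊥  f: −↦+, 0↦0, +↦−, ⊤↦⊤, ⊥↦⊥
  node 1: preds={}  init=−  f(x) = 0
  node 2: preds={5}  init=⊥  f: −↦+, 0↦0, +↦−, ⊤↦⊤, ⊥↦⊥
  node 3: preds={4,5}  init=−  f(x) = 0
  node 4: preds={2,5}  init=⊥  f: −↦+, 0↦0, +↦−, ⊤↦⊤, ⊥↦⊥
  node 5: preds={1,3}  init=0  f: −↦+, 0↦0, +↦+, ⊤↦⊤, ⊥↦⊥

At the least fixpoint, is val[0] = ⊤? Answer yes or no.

yes

Iteration log — 12 steps:
  step 1. node 0  ⊔preds=−  new=+  old=⊥  +wl: 
  step 2. node 1  ⊔preds=⊥  new=⊤  old=−  +wl: 0
  step 3. node 2  ⊔preds=0  new=0  old=⊥  +wl: 
  step 4. node 3  ⊔preds=0  new=⊤  old=−  +wl: 
  step 5. node 4  ⊔preds=0  new=0  old=⊥  +wl: 3
  step 6. node 5  ⊔preds=⊤  new=⊤  old=0  +wl: 2,4
  step 7. node 0  ⊔preds=⊤  new=⊤  old=+  +wl: 
  step 8. node 3  ⊔preds=⊤  new=⊤  stable
  step 9. node 2  ⊔preds=⊤  new=⊤  old=0  +wl: 0
  step 10. node 4  ⊔preds=⊤  new=⊤  old=0  +wl: 3
  step 11. node 0  ⊔preds=⊤  new=⊤  stable
  step 12. node 3  ⊔preds=⊤  new=⊤  stable

Least fixpoint reached:
  node 0: ⊤
  node 1: ⊤
  node 2: ⊤
  node 3: ⊤
  node 4: ⊤
  node 5: ⊤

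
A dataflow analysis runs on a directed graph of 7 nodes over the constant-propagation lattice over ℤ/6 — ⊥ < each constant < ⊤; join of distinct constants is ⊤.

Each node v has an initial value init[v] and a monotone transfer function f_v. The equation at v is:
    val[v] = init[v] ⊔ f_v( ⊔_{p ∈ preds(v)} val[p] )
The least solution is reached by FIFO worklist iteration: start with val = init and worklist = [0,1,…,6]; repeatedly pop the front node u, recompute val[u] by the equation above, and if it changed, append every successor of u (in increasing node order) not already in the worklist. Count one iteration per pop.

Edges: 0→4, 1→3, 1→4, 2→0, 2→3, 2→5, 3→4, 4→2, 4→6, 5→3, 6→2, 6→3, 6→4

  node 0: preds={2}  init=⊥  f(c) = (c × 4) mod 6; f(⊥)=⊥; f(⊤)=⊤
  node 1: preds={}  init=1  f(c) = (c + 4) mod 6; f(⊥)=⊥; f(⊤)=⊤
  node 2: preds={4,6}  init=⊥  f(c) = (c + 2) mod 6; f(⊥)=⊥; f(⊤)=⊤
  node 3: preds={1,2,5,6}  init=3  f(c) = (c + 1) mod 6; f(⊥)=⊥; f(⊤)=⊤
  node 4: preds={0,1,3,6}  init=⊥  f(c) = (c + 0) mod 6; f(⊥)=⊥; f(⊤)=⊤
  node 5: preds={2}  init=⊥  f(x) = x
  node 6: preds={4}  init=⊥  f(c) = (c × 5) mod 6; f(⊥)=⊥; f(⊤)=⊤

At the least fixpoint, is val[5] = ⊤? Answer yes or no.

Iteration log — 14 steps:
  step 1. node 0  ⊔preds=⊥  new=⊥  stable
  step 2. node 1  ⊔preds=⊥  new=1  stable
  step 3. node 2  ⊔preds=⊥  new=⊥  stable
  step 4. node 3  ⊔preds=1  new=⊤  old=3  +wl: 
  step 5. node 4  ⊔preds=⊤  new=⊤  old=⊥  +wl: 2
  step 6. node 5  ⊔preds=⊥  new=⊥  stable
  step 7. node 6  ⊔preds=⊤  new=⊤  old=⊥  +wl: 3,4
  step 8. node 2  ⊔preds=⊤  new=⊤  old=⊥  +wl: 0,5
  step 9. node 3  ⊔preds=⊤  new=⊤  stable
  step 10. node 4  ⊔preds=⊤  new=⊤  stable
  step 11. node 0  ⊔preds=⊤  new=⊤  old=⊥  +wl: 4
  step 12. node 5  ⊔preds=⊤  new=⊤  old=⊥  +wl: 3
  step 13. node 4  ⊔preds=⊤  new=⊤  stable
  step 14. node 3  ⊔preds=⊤  new=⊤  stable

Least fixpoint reached:
  node 0: ⊤
  node 1: 1
  node 2: ⊤
  node 3: ⊤
  node 4: ⊤
  node 5: ⊤
  node 6: ⊤

yes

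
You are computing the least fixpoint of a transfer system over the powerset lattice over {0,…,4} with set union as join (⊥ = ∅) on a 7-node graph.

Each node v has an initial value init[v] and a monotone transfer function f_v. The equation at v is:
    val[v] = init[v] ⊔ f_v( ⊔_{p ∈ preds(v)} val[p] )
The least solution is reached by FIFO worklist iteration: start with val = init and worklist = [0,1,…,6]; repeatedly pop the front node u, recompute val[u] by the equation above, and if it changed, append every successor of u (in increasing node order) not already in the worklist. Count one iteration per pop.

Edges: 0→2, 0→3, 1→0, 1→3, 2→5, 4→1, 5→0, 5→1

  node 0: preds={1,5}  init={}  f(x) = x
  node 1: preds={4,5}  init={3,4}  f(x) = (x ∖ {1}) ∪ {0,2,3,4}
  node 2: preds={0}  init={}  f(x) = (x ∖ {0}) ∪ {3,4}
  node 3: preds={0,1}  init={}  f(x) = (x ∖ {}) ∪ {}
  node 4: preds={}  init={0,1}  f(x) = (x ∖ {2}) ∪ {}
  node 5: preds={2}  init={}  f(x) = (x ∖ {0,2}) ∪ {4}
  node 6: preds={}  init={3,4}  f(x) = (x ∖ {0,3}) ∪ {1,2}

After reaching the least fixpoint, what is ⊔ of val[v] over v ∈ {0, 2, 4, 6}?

{0,1,2,3,4}

Trace (12 dequeues):
  [1] u=0 | in {3,4} | out {3,4} | prev {} | push {}
  [2] u=1 | in {0,1} | out {0,2,3,4} | prev {3,4} | push {0}
  [3] u=2 | in {3,4} | out {3,4} | prev {} | push {}
  [4] u=3 | in {0,2,3,4} | out {0,2,3,4} | prev {} | push {}
  [5] u=4 | in {} | out {0,1} | ==
  [6] u=5 | in {3,4} | out {3,4} | prev {} | push {1}
  [7] u=6 | in {} | out {1,2,3,4} | prev {3,4} | push {}
  [8] u=0 | in {0,2,3,4} | out {0,2,3,4} | prev {3,4} | push {2,3}
  [9] u=1 | in {0,1,3,4} | out {0,2,3,4} | ==
  [10] u=2 | in {0,2,3,4} | out {2,3,4} | prev {3,4} | push {5}
  [11] u=3 | in {0,2,3,4} | out {0,2,3,4} | ==
  [12] u=5 | in {2,3,4} | out {3,4} | ==

Converged values:
  [0] {0,2,3,4}
  [1] {0,2,3,4}
  [2] {2,3,4}
  [3] {0,2,3,4}
  [4] {0,1}
  [5] {3,4}
  [6] {1,2,3,4}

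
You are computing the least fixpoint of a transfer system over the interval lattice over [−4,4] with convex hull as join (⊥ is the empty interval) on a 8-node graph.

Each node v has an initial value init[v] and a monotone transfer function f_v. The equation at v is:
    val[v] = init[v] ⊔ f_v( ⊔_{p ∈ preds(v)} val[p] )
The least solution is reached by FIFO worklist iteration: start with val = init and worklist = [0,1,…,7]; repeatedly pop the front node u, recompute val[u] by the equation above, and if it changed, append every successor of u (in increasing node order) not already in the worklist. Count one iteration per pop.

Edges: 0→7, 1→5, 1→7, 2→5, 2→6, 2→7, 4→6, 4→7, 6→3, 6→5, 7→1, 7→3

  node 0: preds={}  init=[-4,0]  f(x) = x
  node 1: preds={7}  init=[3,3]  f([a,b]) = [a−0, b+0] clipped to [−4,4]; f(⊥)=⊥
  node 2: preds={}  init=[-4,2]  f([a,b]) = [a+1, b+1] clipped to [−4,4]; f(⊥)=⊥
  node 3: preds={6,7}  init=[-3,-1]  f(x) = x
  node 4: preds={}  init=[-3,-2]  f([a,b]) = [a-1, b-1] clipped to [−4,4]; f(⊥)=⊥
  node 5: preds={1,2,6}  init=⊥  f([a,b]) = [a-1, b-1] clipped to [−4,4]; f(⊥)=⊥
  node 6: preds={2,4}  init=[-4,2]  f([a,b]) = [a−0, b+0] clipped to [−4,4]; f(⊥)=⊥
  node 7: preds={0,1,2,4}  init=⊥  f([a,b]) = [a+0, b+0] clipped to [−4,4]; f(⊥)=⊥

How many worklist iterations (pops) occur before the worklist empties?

12

Trace (12 dequeues):
  [1] u=0 | in ⊥ | out [-4,0] | ==
  [2] u=1 | in ⊥ | out [3,3] | ==
  [3] u=2 | in ⊥ | out [-4,2] | ==
  [4] u=3 | in [-4,2] | out [-4,2] | prev [-3,-1] | push {}
  [5] u=4 | in ⊥ | out [-3,-2] | ==
  [6] u=5 | in [-4,3] | out [-4,2] | prev ⊥ | push {}
  [7] u=6 | in [-4,2] | out [-4,2] | ==
  [8] u=7 | in [-4,3] | out [-4,3] | prev ⊥ | push {1,3}
  [9] u=1 | in [-4,3] | out [-4,3] | prev [3,3] | push {5,7}
  [10] u=3 | in [-4,3] | out [-4,3] | prev [-4,2] | push {}
  [11] u=5 | in [-4,3] | out [-4,2] | ==
  [12] u=7 | in [-4,3] | out [-4,3] | ==

Converged values:
  [0] [-4,0]
  [1] [-4,3]
  [2] [-4,2]
  [3] [-4,3]
  [4] [-3,-2]
  [5] [-4,2]
  [6] [-4,2]
  [7] [-4,3]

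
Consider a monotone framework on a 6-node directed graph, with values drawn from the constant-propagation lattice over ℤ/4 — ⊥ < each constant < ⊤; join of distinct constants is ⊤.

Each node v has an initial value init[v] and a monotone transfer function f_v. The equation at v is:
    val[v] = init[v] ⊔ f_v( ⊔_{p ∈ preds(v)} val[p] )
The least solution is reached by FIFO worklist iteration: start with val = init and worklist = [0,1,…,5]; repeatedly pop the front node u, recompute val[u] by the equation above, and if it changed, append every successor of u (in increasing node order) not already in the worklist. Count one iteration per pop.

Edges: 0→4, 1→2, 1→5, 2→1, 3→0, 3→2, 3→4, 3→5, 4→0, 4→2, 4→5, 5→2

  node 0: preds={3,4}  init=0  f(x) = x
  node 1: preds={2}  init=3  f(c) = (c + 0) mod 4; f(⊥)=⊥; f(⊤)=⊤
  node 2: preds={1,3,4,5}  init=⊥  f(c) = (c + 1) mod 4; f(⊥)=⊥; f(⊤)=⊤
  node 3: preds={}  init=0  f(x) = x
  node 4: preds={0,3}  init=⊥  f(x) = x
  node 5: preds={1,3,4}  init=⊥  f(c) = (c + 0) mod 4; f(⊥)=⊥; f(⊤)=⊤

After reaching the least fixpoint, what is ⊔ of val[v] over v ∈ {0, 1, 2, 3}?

⊤

Trace (10 dequeues):
  [1] u=0 | in 0 | out 0 | ==
  [2] u=1 | in ⊥ | out 3 | ==
  [3] u=2 | in ⊤ | out ⊤ | prev ⊥ | push {1}
  [4] u=3 | in ⊥ | out 0 | ==
  [5] u=4 | in 0 | out 0 | prev ⊥ | push {0,2}
  [6] u=5 | in ⊤ | out ⊤ | prev ⊥ | push {}
  [7] u=1 | in ⊤ | out ⊤ | prev 3 | push {5}
  [8] u=0 | in 0 | out 0 | ==
  [9] u=2 | in ⊤ | out ⊤ | ==
  [10] u=5 | in ⊤ | out ⊤ | ==

Converged values:
  [0] 0
  [1] ⊤
  [2] ⊤
  [3] 0
  [4] 0
  [5] ⊤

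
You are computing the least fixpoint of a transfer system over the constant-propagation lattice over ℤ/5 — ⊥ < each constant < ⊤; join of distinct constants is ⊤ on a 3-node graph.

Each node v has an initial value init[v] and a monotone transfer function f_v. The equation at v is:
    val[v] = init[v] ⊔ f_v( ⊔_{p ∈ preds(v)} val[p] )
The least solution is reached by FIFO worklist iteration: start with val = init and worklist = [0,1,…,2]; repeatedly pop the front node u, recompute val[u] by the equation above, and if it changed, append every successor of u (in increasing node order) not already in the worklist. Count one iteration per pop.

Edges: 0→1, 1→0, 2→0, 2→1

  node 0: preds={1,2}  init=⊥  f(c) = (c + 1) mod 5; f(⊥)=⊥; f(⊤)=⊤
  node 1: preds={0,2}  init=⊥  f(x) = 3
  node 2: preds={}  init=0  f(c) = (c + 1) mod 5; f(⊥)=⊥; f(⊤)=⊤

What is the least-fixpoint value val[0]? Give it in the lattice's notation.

⊤

Trace (5 dequeues):
  [1] u=0 | in 0 | out 1 | prev ⊥ | push {}
  [2] u=1 | in ⊤ | out 3 | prev ⊥ | push {0}
  [3] u=2 | in ⊥ | out 0 | ==
  [4] u=0 | in ⊤ | out ⊤ | prev 1 | push {1}
  [5] u=1 | in ⊤ | out 3 | ==

Converged values:
  [0] ⊤
  [1] 3
  [2] 0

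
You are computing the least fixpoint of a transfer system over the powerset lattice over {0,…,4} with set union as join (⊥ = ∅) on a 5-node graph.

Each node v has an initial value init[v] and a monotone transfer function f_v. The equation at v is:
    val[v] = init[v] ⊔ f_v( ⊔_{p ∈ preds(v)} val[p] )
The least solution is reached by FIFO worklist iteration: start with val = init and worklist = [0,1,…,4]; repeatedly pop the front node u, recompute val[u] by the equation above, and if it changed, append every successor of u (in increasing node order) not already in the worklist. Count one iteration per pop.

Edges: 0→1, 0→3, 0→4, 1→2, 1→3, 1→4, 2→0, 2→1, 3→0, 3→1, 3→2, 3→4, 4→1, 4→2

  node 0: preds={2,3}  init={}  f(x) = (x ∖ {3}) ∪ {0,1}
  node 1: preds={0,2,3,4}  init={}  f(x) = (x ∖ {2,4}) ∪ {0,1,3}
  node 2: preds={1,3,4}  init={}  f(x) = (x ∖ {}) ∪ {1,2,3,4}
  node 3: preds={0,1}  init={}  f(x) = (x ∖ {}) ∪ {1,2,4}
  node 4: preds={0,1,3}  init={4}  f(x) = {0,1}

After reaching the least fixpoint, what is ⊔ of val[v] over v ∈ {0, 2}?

{0,1,2,3,4}

Worklist (10 pops):
  #1 pop 0: in={} → {0,1} (was {}); enqueue []
  #2 pop 1: in={0,1,4} → {0,1,3} (was {}); enqueue []
  #3 pop 2: in={0,1,3,4} → {0,1,2,3,4} (was {}); enqueue [0,1]
  #4 pop 3: in={0,1,3} → {0,1,2,3,4} (was {}); enqueue [2]
  #5 pop 4: in={0,1,2,3,4} → {0,1,4} (was {4}); enqueue []
  #6 pop 0: in={0,1,2,3,4} → {0,1,2,4} (was {0,1}); enqueue [3,4]
  #7 pop 1: in={0,1,2,3,4} → {0,1,3} (no change)
  #8 pop 2: in={0,1,2,3,4} → {0,1,2,3,4} (no change)
  #9 pop 3: in={0,1,2,3,4} → {0,1,2,3,4} (no change)
  #10 pop 4: in={0,1,2,3,4} → {0,1,4} (no change)

Fixpoint:
  val[0] = {0,1,2,4}
  val[1] = {0,1,3}
  val[2] = {0,1,2,3,4}
  val[3] = {0,1,2,3,4}
  val[4] = {0,1,4}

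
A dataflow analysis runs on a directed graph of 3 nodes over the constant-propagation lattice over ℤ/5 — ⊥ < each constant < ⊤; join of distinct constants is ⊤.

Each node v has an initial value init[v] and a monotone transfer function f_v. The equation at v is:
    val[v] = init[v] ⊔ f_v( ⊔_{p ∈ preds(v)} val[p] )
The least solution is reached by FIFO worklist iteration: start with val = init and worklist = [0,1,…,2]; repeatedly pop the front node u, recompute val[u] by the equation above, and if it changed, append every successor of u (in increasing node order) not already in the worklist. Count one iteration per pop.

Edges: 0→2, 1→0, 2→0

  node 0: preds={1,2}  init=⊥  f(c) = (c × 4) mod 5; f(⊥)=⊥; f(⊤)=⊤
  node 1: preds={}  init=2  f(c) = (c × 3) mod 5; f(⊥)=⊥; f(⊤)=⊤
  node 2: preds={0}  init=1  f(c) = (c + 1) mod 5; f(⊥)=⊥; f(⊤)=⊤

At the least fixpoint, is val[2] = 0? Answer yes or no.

no

Iteration log — 4 steps:
  step 1. node 0  ⊔preds=⊤  new=⊤  old=⊥  +wl: 
  step 2. node 1  ⊔preds=⊥  new=2  stable
  step 3. node 2  ⊔preds=⊤  new=⊤  old=1  +wl: 0
  step 4. node 0  ⊔preds=⊤  new=⊤  stable

Least fixpoint reached:
  node 0: ⊤
  node 1: 2
  node 2: ⊤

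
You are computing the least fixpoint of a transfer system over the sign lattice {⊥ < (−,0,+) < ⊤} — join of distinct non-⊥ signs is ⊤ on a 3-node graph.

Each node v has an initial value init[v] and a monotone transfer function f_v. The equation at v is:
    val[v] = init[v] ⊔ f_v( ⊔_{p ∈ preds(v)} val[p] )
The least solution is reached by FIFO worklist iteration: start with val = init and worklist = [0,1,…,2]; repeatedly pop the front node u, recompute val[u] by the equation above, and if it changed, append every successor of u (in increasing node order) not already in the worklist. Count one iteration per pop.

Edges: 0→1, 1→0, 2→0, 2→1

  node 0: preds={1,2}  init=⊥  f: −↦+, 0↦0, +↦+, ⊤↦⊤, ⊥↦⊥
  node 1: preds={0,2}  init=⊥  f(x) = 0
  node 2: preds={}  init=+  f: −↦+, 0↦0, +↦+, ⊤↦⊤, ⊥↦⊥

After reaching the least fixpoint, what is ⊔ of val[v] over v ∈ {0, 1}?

⊤

Worklist (5 pops):
  #1 pop 0: in=+ → + (was ⊥); enqueue []
  #2 pop 1: in=+ → 0 (was ⊥); enqueue [0]
  #3 pop 2: in=⊥ → + (no change)
  #4 pop 0: in=⊤ → ⊤ (was +); enqueue [1]
  #5 pop 1: in=⊤ → 0 (no change)

Fixpoint:
  val[0] = ⊤
  val[1] = 0
  val[2] = +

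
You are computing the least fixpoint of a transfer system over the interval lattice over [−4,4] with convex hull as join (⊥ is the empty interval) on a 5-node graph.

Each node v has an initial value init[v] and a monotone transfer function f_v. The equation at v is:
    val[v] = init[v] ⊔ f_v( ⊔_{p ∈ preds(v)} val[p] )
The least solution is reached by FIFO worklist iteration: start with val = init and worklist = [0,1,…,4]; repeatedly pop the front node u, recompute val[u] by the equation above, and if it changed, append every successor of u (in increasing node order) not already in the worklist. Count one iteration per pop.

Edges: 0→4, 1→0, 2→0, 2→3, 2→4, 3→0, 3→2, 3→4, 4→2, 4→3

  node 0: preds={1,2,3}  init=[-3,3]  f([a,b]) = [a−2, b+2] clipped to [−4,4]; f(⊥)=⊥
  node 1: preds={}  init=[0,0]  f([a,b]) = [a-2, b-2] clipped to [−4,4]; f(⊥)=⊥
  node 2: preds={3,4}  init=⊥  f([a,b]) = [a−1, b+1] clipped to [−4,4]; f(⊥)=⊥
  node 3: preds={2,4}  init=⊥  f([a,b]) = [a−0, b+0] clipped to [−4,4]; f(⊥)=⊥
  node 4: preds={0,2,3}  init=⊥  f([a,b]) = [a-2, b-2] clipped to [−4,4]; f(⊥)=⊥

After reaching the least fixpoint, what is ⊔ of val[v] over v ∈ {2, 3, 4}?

Iteration log — 19 steps:
  step 1. node 0  ⊔preds=[0,0]  new=[-3,3]  stable
  step 2. node 1  ⊔preds=⊥  new=[0,0]  stable
  step 3. node 2  ⊔preds=⊥  new=⊥  stable
  step 4. node 3  ⊔preds=⊥  new=⊥  stable
  step 5. node 4  ⊔preds=[-3,3]  new=[-4,1]  old=⊥  +wl: 2,3
  step 6. node 2  ⊔preds=[-4,1]  new=[-4,2]  old=⊥  +wl: 0,4
  step 7. node 3  ⊔preds=[-4,2]  new=[-4,2]  old=⊥  +wl: 2
  step 8. node 0  ⊔preds=[-4,2]  new=[-4,4]  old=[-3,3]  +wl: 
  step 9. node 4  ⊔preds=[-4,4]  new=[-4,2]  old=[-4,1]  +wl: 3
  step 10. node 2  ⊔preds=[-4,2]  new=[-4,3]  old=[-4,2]  +wl: 0,4
  step 11. node 3  ⊔preds=[-4,3]  new=[-4,3]  old=[-4,2]  +wl: 2
  step 12. node 0  ⊔preds=[-4,3]  new=[-4,4]  stable
  step 13. node 4  ⊔preds=[-4,4]  new=[-4,2]  stable
  step 14. node 2  ⊔preds=[-4,3]  new=[-4,4]  old=[-4,3]  +wl: 0,3,4
  step 15. node 0  ⊔preds=[-4,4]  new=[-4,4]  stable
  step 16. node 3  ⊔preds=[-4,4]  new=[-4,4]  old=[-4,3]  +wl: 0,2
  step 17. node 4  ⊔preds=[-4,4]  new=[-4,2]  stable
  step 18. node 0  ⊔preds=[-4,4]  new=[-4,4]  stable
  step 19. node 2  ⊔preds=[-4,4]  new=[-4,4]  stable

Least fixpoint reached:
  node 0: [-4,4]
  node 1: [0,0]
  node 2: [-4,4]
  node 3: [-4,4]
  node 4: [-4,2]

[-4,4]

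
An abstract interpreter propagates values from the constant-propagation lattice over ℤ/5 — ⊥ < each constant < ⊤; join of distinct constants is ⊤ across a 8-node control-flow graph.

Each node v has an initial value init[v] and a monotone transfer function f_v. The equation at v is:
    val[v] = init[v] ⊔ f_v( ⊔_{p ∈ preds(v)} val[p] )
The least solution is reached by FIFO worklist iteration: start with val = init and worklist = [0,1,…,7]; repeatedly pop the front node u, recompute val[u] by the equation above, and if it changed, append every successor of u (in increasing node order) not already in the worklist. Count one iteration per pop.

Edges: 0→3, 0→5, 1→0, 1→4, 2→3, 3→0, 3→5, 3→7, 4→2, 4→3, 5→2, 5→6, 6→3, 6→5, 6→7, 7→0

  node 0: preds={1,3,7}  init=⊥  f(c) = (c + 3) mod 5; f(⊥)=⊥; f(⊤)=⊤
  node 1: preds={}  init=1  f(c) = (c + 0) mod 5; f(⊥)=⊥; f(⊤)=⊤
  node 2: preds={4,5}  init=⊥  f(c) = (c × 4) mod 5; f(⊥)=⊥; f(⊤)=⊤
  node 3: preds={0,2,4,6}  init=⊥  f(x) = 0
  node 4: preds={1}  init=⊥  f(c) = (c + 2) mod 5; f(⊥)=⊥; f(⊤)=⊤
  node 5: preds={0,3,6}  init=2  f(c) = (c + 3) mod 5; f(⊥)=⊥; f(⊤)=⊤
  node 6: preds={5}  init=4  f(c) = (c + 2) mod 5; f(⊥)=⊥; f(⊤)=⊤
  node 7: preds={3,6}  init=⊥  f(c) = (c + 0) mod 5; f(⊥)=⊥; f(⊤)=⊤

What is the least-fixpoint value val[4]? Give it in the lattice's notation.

3

Worklist (12 pops):
  #1 pop 0: in=1 → 4 (was ⊥); enqueue []
  #2 pop 1: in=⊥ → 1 (no change)
  #3 pop 2: in=2 → 3 (was ⊥); enqueue []
  #4 pop 3: in=⊤ → 0 (was ⊥); enqueue [0]
  #5 pop 4: in=1 → 3 (was ⊥); enqueue [2,3]
  #6 pop 5: in=⊤ → ⊤ (was 2); enqueue []
  #7 pop 6: in=⊤ → ⊤ (was 4); enqueue [5]
  #8 pop 7: in=⊤ → ⊤ (was ⊥); enqueue []
  #9 pop 0: in=⊤ → ⊤ (was 4); enqueue []
  #10 pop 2: in=⊤ → ⊤ (was 3); enqueue []
  #11 pop 3: in=⊤ → 0 (no change)
  #12 pop 5: in=⊤ → ⊤ (no change)

Fixpoint:
  val[0] = ⊤
  val[1] = 1
  val[2] = ⊤
  val[3] = 0
  val[4] = 3
  val[5] = ⊤
  val[6] = ⊤
  val[7] = ⊤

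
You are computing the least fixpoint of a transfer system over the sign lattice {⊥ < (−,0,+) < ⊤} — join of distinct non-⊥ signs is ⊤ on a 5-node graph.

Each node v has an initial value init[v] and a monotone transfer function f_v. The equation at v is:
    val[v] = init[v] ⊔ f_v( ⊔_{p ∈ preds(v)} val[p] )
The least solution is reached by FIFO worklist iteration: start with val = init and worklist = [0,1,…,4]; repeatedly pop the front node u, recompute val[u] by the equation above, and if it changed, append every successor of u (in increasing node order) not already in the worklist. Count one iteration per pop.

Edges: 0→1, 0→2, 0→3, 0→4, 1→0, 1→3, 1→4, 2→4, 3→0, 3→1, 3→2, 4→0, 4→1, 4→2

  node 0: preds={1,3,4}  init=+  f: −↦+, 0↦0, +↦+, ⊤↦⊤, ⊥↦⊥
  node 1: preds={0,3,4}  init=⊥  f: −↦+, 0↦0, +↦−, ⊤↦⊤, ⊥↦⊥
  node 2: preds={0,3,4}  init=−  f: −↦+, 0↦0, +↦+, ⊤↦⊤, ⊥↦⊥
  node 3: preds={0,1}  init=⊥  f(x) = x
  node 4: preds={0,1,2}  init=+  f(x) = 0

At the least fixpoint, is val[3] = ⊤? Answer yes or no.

yes

Trace (11 dequeues):
  [1] u=0 | in + | out + | ==
  [2] u=1 | in + | out − | prev ⊥ | push {0}
  [3] u=2 | in + | out ⊤ | prev − | push {}
  [4] u=3 | in ⊤ | out ⊤ | prev ⊥ | push {1,2}
  [5] u=4 | in ⊤ | out ⊤ | prev + | push {}
  [6] u=0 | in ⊤ | out ⊤ | prev + | push {3,4}
  [7] u=1 | in ⊤ | out ⊤ | prev − | push {0}
  [8] u=2 | in ⊤ | out ⊤ | ==
  [9] u=3 | in ⊤ | out ⊤ | ==
  [10] u=4 | in ⊤ | out ⊤ | ==
  [11] u=0 | in ⊤ | out ⊤ | ==

Converged values:
  [0] ⊤
  [1] ⊤
  [2] ⊤
  [3] ⊤
  [4] ⊤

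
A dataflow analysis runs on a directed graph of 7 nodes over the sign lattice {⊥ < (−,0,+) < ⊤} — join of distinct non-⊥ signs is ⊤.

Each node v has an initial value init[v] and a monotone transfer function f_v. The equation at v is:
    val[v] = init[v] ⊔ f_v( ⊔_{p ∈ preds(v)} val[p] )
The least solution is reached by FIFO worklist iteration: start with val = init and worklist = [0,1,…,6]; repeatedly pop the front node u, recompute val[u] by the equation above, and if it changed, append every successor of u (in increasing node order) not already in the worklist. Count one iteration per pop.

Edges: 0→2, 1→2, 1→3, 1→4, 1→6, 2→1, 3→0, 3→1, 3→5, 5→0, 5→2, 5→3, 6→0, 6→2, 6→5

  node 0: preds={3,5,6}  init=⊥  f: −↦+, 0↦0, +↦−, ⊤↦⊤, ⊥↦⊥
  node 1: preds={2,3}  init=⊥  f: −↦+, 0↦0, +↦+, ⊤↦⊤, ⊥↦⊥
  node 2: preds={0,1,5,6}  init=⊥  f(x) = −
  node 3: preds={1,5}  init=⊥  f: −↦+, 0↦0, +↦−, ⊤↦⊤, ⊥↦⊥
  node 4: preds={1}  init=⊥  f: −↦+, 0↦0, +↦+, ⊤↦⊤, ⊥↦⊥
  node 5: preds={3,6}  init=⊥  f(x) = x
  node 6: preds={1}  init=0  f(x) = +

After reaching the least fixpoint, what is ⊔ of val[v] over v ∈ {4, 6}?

⊤

Iteration log — 20 steps:
  step 1. node 0  ⊔preds=0  new=0  old=⊥  +wl: 
  step 2. node 1  ⊔preds=⊥  new=⊥  stable
  step 3. node 2  ⊔preds=0  new=−  old=⊥  +wl: 1
  step 4. node 3  ⊔preds=⊥  new=⊥  stable
  step 5. node 4  ⊔preds=⊥  new=⊥  stable
  step 6. node 5  ⊔preds=0  new=0  old=⊥  +wl: 0,2,3
  step 7. node 6  ⊔preds=⊥  new=⊤  old=0  +wl: 5
  step 8. node 1  ⊔preds=−  new=+  old=⊥  +wl: 4,6
  step 9. node 0  ⊔preds=⊤  new=⊤  old=0  +wl: 
  step 10. node 2  ⊔preds=⊤  new=−  stable
  step 11. node 3  ⊔preds=⊤  new=⊤  old=⊥  +wl: 0,1
  step 12. node 5  ⊔preds=⊤  new=⊤  old=0  +wl: 2,3
  step 13. node 4  ⊔preds=+  new=+  old=⊥  +wl: 
  step 14. node 6  ⊔preds=+  new=⊤  stable
  step 15. node 0  ⊔preds=⊤  new=⊤  stable
  step 16. node 1  ⊔preds=⊤  new=⊤  old=+  +wl: 4,6
  step 17. node 2  ⊔preds=⊤  new=−  stable
  step 18. node 3  ⊔preds=⊤  new=⊤  stable
  step 19. node 4  ⊔preds=⊤  new=⊤  old=+  +wl: 
  step 20. node 6  ⊔preds=⊤  new=⊤  stable

Least fixpoint reached:
  node 0: ⊤
  node 1: ⊤
  node 2: −
  node 3: ⊤
  node 4: ⊤
  node 5: ⊤
  node 6: ⊤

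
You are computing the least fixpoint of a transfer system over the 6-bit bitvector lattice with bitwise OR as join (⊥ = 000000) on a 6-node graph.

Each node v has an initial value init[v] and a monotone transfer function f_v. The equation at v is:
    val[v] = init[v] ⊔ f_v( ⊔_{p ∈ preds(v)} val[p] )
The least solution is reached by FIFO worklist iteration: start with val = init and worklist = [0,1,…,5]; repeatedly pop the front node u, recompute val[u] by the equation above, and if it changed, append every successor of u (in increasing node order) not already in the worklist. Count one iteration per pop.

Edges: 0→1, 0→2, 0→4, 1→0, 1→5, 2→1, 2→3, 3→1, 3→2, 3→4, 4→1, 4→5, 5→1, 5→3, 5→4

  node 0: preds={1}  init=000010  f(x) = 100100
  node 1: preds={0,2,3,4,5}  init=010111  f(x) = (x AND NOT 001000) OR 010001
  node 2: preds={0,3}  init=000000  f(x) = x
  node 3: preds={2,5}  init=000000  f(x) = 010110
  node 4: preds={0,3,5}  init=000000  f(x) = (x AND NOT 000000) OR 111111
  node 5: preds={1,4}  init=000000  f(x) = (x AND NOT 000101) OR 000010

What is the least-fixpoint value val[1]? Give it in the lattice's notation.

110111

Worklist (12 pops):
  #1 pop 0: in=010111 → 100110 (was 000010); enqueue []
  #2 pop 1: in=100110 → 110111 (was 010111); enqueue [0]
  #3 pop 2: in=100110 → 100110 (was 000000); enqueue [1]
  #4 pop 3: in=100110 → 010110 (was 000000); enqueue [2]
  #5 pop 4: in=110110 → 111111 (was 000000); enqueue []
  #6 pop 5: in=111111 → 111010 (was 000000); enqueue [3,4]
  #7 pop 0: in=110111 → 100110 (no change)
  #8 pop 1: in=111111 → 110111 (no change)
  #9 pop 2: in=110110 → 110110 (was 100110); enqueue [1]
  #10 pop 3: in=111110 → 010110 (no change)
  #11 pop 4: in=111110 → 111111 (no change)
  #12 pop 1: in=111111 → 110111 (no change)

Fixpoint:
  val[0] = 100110
  val[1] = 110111
  val[2] = 110110
  val[3] = 010110
  val[4] = 111111
  val[5] = 111010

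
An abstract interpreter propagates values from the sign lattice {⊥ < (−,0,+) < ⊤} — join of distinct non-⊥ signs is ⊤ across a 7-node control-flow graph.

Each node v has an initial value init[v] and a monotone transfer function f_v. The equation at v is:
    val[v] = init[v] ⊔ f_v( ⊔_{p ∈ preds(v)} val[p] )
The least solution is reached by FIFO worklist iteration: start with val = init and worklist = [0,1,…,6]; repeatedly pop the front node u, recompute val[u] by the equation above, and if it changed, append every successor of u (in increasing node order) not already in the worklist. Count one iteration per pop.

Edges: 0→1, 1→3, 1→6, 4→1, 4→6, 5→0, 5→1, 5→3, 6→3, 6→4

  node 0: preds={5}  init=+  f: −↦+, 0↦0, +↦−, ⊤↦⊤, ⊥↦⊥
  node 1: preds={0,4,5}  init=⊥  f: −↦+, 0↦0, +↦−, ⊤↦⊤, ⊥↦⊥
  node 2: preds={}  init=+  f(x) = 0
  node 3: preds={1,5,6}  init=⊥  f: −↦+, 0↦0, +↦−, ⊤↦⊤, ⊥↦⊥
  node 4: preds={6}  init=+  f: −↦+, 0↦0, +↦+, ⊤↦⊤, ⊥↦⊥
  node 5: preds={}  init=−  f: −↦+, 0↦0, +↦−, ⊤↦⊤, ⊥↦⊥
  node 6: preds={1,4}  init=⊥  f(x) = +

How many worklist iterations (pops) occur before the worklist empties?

9

Iteration log — 9 steps:
  step 1. node 0  ⊔preds=−  new=+  stable
  step 2. node 1  ⊔preds=⊤  new=⊤  old=⊥  +wl: 
  step 3. node 2  ⊔preds=⊥  new=⊤  old=+  +wl: 
  step 4. node 3  ⊔preds=⊤  new=⊤  old=⊥  +wl: 
  step 5. node 4  ⊔preds=⊥  new=+  stable
  step 6. node 5  ⊔preds=⊥  new=−  stable
  step 7. node 6  ⊔preds=⊤  new=+  old=⊥  +wl: 3,4
  step 8. node 3  ⊔preds=⊤  new=⊤  stable
  step 9. node 4  ⊔preds=+  new=+  stable

Least fixpoint reached:
  node 0: +
  node 1: ⊤
  node 2: ⊤
  node 3: ⊤
  node 4: +
  node 5: −
  node 6: +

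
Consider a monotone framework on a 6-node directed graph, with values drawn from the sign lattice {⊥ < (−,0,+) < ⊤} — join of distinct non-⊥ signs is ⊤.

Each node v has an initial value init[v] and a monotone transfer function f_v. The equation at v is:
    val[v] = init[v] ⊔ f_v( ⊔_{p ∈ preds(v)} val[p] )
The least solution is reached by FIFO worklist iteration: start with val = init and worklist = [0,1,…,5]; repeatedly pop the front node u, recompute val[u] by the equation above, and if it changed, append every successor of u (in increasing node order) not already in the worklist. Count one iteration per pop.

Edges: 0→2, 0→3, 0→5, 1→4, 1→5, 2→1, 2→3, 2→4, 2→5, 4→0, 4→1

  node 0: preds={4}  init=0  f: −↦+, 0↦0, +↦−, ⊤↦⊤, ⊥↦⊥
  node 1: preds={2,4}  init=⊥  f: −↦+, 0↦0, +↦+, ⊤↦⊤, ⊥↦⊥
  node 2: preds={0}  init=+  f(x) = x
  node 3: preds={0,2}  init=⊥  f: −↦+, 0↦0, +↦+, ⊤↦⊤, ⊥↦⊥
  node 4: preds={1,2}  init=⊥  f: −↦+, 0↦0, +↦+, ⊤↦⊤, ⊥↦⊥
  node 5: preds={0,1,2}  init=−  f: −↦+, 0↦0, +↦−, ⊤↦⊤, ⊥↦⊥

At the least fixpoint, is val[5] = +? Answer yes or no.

no

Iteration log — 12 steps:
  step 1. node 0  ⊔preds=⊥  new=0  stable
  step 2. node 1  ⊔preds=+  new=+  old=⊥  +wl: 
  step 3. node 2  ⊔preds=0  new=⊤  old=+  +wl: 1
  step 4. node 3  ⊔preds=⊤  new=⊤  old=⊥  +wl: 
  step 5. node 4  ⊔preds=⊤  new=⊤  old=⊥  +wl: 0
  step 6. node 5  ⊔preds=⊤  new=⊤  old=−  +wl: 
  step 7. node 1  ⊔preds=⊤  new=⊤  old=+  +wl: 4,5
  step 8. node 0  ⊔preds=⊤  new=⊤  old=0  +wl: 2,3
  step 9. node 4  ⊔preds=⊤  new=⊤  stable
  step 10. node 5  ⊔preds=⊤  new=⊤  stable
  step 11. node 2  ⊔preds=⊤  new=⊤  stable
  step 12. node 3  ⊔preds=⊤  new=⊤  stable

Least fixpoint reached:
  node 0: ⊤
  node 1: ⊤
  node 2: ⊤
  node 3: ⊤
  node 4: ⊤
  node 5: ⊤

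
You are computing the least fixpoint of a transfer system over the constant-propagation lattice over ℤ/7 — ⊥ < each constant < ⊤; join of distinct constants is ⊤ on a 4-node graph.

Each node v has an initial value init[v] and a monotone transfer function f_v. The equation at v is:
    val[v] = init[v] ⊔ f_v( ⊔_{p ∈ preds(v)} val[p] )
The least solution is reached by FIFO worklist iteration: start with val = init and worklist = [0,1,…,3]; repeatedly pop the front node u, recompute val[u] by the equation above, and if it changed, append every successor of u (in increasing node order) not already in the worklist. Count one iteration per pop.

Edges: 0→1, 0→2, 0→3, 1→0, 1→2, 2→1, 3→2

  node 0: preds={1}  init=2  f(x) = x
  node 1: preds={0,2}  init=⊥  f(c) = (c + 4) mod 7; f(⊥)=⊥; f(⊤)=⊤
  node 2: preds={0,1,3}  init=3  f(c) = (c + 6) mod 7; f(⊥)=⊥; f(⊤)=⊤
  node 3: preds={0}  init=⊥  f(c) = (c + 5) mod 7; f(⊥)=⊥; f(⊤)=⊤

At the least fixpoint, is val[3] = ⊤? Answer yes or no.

Iteration log — 9 steps:
  step 1. node 0  ⊔preds=⊥  new=2  stable
  step 2. node 1  ⊔preds=⊤  new=⊤  old=⊥  +wl: 0
  step 3. node 2  ⊔preds=⊤  new=⊤  old=3  +wl: 1
  step 4. node 3  ⊔preds=2  new=0  old=⊥  +wl: 2
  step 5. node 0  ⊔preds=⊤  new=⊤  old=2  +wl: 3
  step 6. node 1  ⊔preds=⊤  new=⊤  stable
  step 7. node 2  ⊔preds=⊤  new=⊤  stable
  step 8. node 3  ⊔preds=⊤  new=⊤  old=0  +wl: 2
  step 9. node 2  ⊔preds=⊤  new=⊤  stable

Least fixpoint reached:
  node 0: ⊤
  node 1: ⊤
  node 2: ⊤
  node 3: ⊤

yes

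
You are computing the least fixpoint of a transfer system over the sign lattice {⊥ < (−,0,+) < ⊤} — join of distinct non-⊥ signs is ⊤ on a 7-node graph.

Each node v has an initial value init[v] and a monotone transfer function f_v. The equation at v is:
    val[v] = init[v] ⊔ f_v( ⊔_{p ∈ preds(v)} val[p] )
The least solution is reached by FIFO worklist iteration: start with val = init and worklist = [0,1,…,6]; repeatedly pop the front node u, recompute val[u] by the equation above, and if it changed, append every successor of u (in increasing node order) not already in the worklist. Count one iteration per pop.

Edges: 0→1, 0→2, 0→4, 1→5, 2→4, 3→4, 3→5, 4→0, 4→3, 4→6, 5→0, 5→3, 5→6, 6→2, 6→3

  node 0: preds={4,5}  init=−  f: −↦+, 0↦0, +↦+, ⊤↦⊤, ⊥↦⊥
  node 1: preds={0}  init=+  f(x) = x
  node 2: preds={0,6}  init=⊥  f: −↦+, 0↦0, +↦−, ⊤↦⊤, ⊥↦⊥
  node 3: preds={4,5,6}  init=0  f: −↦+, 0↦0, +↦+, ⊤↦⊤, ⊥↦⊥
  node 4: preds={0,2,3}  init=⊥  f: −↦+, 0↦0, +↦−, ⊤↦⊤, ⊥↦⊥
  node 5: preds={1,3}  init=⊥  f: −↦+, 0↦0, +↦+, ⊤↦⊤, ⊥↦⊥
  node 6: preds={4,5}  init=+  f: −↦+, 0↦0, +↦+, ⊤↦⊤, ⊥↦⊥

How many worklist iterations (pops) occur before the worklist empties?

Iteration log — 12 steps:
  step 1. node 0  ⊔preds=⊥  new=−  stable
  step 2. node 1  ⊔preds=−  new=⊤  old=+  +wl: 
  step 3. node 2  ⊔preds=⊤  new=⊤  old=⊥  +wl: 
  step 4. node 3  ⊔preds=+  new=⊤  old=0  +wl: 
  step 5. node 4  ⊔preds=⊤  new=⊤  old=⊥  +wl: 0,3
  step 6. node 5  ⊔preds=⊤  new=⊤  old=⊥  +wl: 
  step 7. node 6  ⊔preds=⊤  new=⊤  old=+  +wl: 2
  step 8. node 0  ⊔preds=⊤  new=⊤  old=−  +wl: 1,4
  step 9. node 3  ⊔preds=⊤  new=⊤  stable
  step 10. node 2  ⊔preds=⊤  new=⊤  stable
  step 11. node 1  ⊔preds=⊤  new=⊤  stable
  step 12. node 4  ⊔preds=⊤  new=⊤  stable

Least fixpoint reached:
  node 0: ⊤
  node 1: ⊤
  node 2: ⊤
  node 3: ⊤
  node 4: ⊤
  node 5: ⊤
  node 6: ⊤

12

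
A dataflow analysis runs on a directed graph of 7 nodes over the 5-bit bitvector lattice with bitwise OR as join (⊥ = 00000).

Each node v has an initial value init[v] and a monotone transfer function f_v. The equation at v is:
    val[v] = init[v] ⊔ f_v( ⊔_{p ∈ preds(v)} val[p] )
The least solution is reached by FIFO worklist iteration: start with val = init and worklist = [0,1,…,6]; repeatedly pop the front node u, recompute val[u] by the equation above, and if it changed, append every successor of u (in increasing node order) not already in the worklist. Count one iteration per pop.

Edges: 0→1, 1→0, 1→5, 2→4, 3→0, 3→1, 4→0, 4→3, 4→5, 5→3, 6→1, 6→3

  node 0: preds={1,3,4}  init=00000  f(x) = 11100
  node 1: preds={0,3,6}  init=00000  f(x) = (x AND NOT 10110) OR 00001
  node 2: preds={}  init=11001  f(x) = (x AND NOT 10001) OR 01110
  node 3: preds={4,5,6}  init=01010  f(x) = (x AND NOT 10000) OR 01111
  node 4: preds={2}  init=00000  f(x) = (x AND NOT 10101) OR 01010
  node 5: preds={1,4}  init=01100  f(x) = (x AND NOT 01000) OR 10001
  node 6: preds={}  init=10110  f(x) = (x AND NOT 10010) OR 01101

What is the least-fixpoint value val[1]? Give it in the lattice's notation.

01001

Trace (10 dequeues):
  [1] u=0 | in 01010 | out 11100 | prev 00000 | push {}
  [2] u=1 | in 11110 | out 01001 | prev 00000 | push {0}
  [3] u=2 | in 00000 | out 11111 | prev 11001 | push {}
  [4] u=3 | in 11110 | out 01111 | prev 01010 | push {1}
  [5] u=4 | in 11111 | out 01010 | prev 00000 | push {3}
  [6] u=5 | in 01011 | out 11111 | prev 01100 | push {}
  [7] u=6 | in 00000 | out 11111 | prev 10110 | push {}
  [8] u=0 | in 01111 | out 11100 | ==
  [9] u=1 | in 11111 | out 01001 | ==
  [10] u=3 | in 11111 | out 01111 | ==

Converged values:
  [0] 11100
  [1] 01001
  [2] 11111
  [3] 01111
  [4] 01010
  [5] 11111
  [6] 11111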